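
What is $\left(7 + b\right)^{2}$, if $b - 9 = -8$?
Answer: $64$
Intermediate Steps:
$b = 1$ ($b = 9 - 8 = 1$)
$\left(7 + b\right)^{2} = \left(7 + 1\right)^{2} = 8^{2} = 64$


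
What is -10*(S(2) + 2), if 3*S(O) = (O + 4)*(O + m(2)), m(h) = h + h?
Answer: -140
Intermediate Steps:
m(h) = 2*h
S(O) = (4 + O)²/3 (S(O) = ((O + 4)*(O + 2*2))/3 = ((4 + O)*(O + 4))/3 = ((4 + O)*(4 + O))/3 = (4 + O)²/3)
-10*(S(2) + 2) = -10*((16/3 + (⅓)*2² + (8/3)*2) + 2) = -10*((16/3 + (⅓)*4 + 16/3) + 2) = -10*((16/3 + 4/3 + 16/3) + 2) = -10*(12 + 2) = -10*14 = -140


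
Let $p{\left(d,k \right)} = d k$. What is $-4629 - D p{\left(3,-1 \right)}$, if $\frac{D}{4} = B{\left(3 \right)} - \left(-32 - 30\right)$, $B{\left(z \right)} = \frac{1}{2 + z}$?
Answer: $- \frac{19413}{5} \approx -3882.6$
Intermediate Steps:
$D = \frac{1244}{5}$ ($D = 4 \left(\frac{1}{2 + 3} - \left(-32 - 30\right)\right) = 4 \left(\frac{1}{5} - \left(-32 - 30\right)\right) = 4 \left(\frac{1}{5} - -62\right) = 4 \left(\frac{1}{5} + 62\right) = 4 \cdot \frac{311}{5} = \frac{1244}{5} \approx 248.8$)
$-4629 - D p{\left(3,-1 \right)} = -4629 - \frac{1244 \cdot 3 \left(-1\right)}{5} = -4629 - \frac{1244}{5} \left(-3\right) = -4629 - - \frac{3732}{5} = -4629 + \frac{3732}{5} = - \frac{19413}{5}$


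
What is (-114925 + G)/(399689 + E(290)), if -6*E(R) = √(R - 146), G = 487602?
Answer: 372677/399687 ≈ 0.93242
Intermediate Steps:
E(R) = -√(-146 + R)/6 (E(R) = -√(R - 146)/6 = -√(-146 + R)/6)
(-114925 + G)/(399689 + E(290)) = (-114925 + 487602)/(399689 - √(-146 + 290)/6) = 372677/(399689 - √144/6) = 372677/(399689 - ⅙*12) = 372677/(399689 - 2) = 372677/399687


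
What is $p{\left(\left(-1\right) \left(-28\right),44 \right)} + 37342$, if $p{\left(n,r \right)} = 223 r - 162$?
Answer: $46992$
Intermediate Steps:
$p{\left(n,r \right)} = -162 + 223 r$
$p{\left(\left(-1\right) \left(-28\right),44 \right)} + 37342 = \left(-162 + 223 \cdot 44\right) + 37342 = \left(-162 + 9812\right) + 37342 = 9650 + 37342 = 46992$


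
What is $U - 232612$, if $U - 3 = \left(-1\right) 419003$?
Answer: $-651612$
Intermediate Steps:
$U = -419000$ ($U = 3 - 419003 = -419000$)
$U - 232612 = -419000 - 232612 = -651612$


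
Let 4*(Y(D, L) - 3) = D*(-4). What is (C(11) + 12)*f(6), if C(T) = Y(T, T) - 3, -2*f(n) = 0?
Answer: 0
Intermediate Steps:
f(n) = 0 (f(n) = -1/2*0 = 0)
Y(D, L) = 3 - D (Y(D, L) = 3 + (D*(-4))/4 = 3 + (-4*D)/4 = 3 - D)
C(T) = -T (C(T) = (3 - T) - 3 = -T)
(C(11) + 12)*f(6) = (-1*11 + 12)*0 = (-11 + 12)*0 = 1*0 = 0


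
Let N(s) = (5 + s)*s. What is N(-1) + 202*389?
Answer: 78574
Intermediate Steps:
N(s) = s*(5 + s)
N(-1) + 202*389 = -(5 - 1) + 202*389 = -1*4 + 78578 = -4 + 78578 = 78574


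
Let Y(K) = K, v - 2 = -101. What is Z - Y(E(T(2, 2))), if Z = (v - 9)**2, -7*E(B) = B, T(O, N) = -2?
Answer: 81646/7 ≈ 11664.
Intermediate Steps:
v = -99 (v = 2 - 101 = -99)
E(B) = -B/7
Z = 11664 (Z = (-99 - 9)**2 = (-108)**2 = 11664)
Z - Y(E(T(2, 2))) = 11664 - (-1)*(-2)/7 = 11664 - 1*2/7 = 11664 - 2/7 = 81646/7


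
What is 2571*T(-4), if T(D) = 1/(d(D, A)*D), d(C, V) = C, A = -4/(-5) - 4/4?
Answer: 2571/16 ≈ 160.69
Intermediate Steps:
A = -⅕ (A = -4*(-⅕) - 4*¼ = ⅘ - 1 = -⅕ ≈ -0.20000)
T(D) = D⁻² (T(D) = 1/(D*D) = D⁻²)
2571*T(-4) = 2571/(-4)² = 2571*(1/16) = 2571/16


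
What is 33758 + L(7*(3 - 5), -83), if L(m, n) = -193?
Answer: 33565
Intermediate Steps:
33758 + L(7*(3 - 5), -83) = 33758 - 193 = 33565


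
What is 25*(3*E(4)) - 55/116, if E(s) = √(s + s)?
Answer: -55/116 + 150*√2 ≈ 211.66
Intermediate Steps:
E(s) = √2*√s (E(s) = √(2*s) = √2*√s)
25*(3*E(4)) - 55/116 = 25*(3*(√2*√4)) - 55/116 = 25*(3*(√2*2)) - 55*1/116 = 25*(3*(2*√2)) - 55/116 = 25*(6*√2) - 55/116 = 150*√2 - 55/116 = -55/116 + 150*√2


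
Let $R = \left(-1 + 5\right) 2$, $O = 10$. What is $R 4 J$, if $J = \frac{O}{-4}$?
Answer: $-80$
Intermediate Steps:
$J = - \frac{5}{2}$ ($J = \frac{10}{-4} = 10 \left(- \frac{1}{4}\right) = - \frac{5}{2} \approx -2.5$)
$R = 8$ ($R = 4 \cdot 2 = 8$)
$R 4 J = 8 \cdot 4 \left(- \frac{5}{2}\right) = 32 \left(- \frac{5}{2}\right) = -80$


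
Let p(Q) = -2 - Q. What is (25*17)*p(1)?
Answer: -1275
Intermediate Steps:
(25*17)*p(1) = (25*17)*(-2 - 1*1) = 425*(-2 - 1) = 425*(-3) = -1275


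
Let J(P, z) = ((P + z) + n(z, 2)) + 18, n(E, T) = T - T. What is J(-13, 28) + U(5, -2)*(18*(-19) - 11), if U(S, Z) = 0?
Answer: 33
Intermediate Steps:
n(E, T) = 0
J(P, z) = 18 + P + z (J(P, z) = ((P + z) + 0) + 18 = (P + z) + 18 = 18 + P + z)
J(-13, 28) + U(5, -2)*(18*(-19) - 11) = (18 - 13 + 28) + 0*(18*(-19) - 11) = 33 + 0*(-342 - 11) = 33 + 0*(-353) = 33 + 0 = 33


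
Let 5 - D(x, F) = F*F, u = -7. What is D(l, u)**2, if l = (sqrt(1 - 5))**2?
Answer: 1936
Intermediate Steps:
l = -4 (l = (sqrt(-4))**2 = (2*I)**2 = -4)
D(x, F) = 5 - F**2 (D(x, F) = 5 - F*F = 5 - F**2)
D(l, u)**2 = (5 - 1*(-7)**2)**2 = (5 - 1*49)**2 = (5 - 49)**2 = (-44)**2 = 1936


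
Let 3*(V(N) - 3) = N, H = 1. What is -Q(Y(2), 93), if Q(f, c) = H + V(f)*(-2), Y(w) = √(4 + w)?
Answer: 5 + 2*√6/3 ≈ 6.6330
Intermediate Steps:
V(N) = 3 + N/3
Q(f, c) = -5 - 2*f/3 (Q(f, c) = 1 + (3 + f/3)*(-2) = 1 + (-6 - 2*f/3) = -5 - 2*f/3)
-Q(Y(2), 93) = -(-5 - 2*√(4 + 2)/3) = -(-5 - 2*√6/3) = 5 + 2*√6/3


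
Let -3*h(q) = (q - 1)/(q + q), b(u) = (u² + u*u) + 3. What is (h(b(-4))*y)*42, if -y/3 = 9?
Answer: 918/5 ≈ 183.60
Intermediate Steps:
y = -27 (y = -3*9 = -27)
b(u) = 3 + 2*u² (b(u) = (u² + u²) + 3 = 2*u² + 3 = 3 + 2*u²)
h(q) = -(-1 + q)/(6*q) (h(q) = -(q - 1)/(3*(q + q)) = -(-1 + q)/(3*(2*q)) = -(-1 + q)*1/(2*q)/3 = -(-1 + q)/(6*q))
(h(b(-4))*y)*42 = (((1 - (3 + 2*(-4)²))/(6*(3 + 2*(-4)²)))*(-27))*42 = (((1 - (3 + 2*16))/(6*(3 + 2*16)))*(-27))*42 = (((1 - (3 + 32))/(6*(3 + 32)))*(-27))*42 = (((⅙)*(1 - 1*35)/35)*(-27))*42 = (((⅙)*(1/35)*(1 - 35))*(-27))*42 = (((⅙)*(1/35)*(-34))*(-27))*42 = -17/105*(-27)*42 = (153/35)*42 = 918/5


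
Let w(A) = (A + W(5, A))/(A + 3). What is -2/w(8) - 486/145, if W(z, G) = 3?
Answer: -776/145 ≈ -5.3517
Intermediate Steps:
w(A) = 1 (w(A) = (A + 3)/(A + 3) = (3 + A)/(3 + A) = 1)
-2/w(8) - 486/145 = -2/1 - 486/145 = -2*1 - 486*1/145 = -2 - 486/145 = -776/145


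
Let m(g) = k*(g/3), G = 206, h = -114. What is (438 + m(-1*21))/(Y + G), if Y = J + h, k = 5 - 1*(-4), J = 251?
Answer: 375/343 ≈ 1.0933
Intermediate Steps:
k = 9 (k = 5 + 4 = 9)
Y = 137 (Y = 251 - 114 = 137)
m(g) = 3*g (m(g) = 9*(g/3) = 3*g)
(438 + m(-1*21))/(Y + G) = (438 + 3*(-1*21))/(137 + 206) = (438 + 3*(-21))/343 = (438 - 63)*(1/343) = 375*(1/343) = 375/343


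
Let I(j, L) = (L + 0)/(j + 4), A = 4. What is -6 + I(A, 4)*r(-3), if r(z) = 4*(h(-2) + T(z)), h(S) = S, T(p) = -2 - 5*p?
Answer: 16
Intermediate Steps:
I(j, L) = L/(4 + j)
r(z) = -16 - 20*z (r(z) = 4*(-2 + (-2 - 5*z)) = 4*(-4 - 5*z) = -16 - 20*z)
-6 + I(A, 4)*r(-3) = -6 + (4/(4 + 4))*(-16 - 20*(-3)) = -6 + (4/8)*(-16 + 60) = -6 + (4*(1/8))*44 = -6 + (1/2)*44 = -6 + 22 = 16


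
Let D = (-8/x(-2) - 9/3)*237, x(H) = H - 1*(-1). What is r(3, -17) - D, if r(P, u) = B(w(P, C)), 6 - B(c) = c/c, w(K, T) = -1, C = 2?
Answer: -1180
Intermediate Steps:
B(c) = 5 (B(c) = 6 - c/c = 6 - 1*1 = 6 - 1 = 5)
x(H) = 1 + H (x(H) = H + 1 = 1 + H)
r(P, u) = 5
D = 1185 (D = (-8/(1 - 2) - 9/3)*237 = (-8/(-1) - 9*1/3)*237 = (-8*(-1) - 3)*237 = (8 - 3)*237 = 5*237 = 1185)
r(3, -17) - D = 5 - 1*1185 = 5 - 1185 = -1180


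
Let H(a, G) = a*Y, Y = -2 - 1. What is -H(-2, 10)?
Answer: -6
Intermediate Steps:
Y = -3
H(a, G) = -3*a (H(a, G) = a*(-3) = -3*a)
-H(-2, 10) = -(-3)*(-2) = -1*6 = -6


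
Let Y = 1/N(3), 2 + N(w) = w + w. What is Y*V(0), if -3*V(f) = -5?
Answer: 5/12 ≈ 0.41667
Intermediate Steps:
N(w) = -2 + 2*w (N(w) = -2 + (w + w) = -2 + 2*w)
V(f) = 5/3 (V(f) = -⅓*(-5) = 5/3)
Y = ¼ (Y = 1/(-2 + 2*3) = 1/(-2 + 6) = 1/4 = ¼ ≈ 0.25000)
Y*V(0) = (¼)*(5/3) = 5/12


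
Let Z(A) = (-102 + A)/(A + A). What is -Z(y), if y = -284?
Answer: -193/284 ≈ -0.67958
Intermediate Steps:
Z(A) = (-102 + A)/(2*A) (Z(A) = (-102 + A)/((2*A)) = (-102 + A)*(1/(2*A)) = (-102 + A)/(2*A))
-Z(y) = -(-102 - 284)/(2*(-284)) = -(-1)*(-386)/(2*284) = -1*193/284 = -193/284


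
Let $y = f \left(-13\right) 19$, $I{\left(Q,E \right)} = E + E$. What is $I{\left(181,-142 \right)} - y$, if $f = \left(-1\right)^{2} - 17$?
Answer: $-4236$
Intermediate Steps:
$f = -16$ ($f = 1 - 17 = -16$)
$I{\left(Q,E \right)} = 2 E$
$y = 3952$ ($y = \left(-16\right) \left(-13\right) 19 = 208 \cdot 19 = 3952$)
$I{\left(181,-142 \right)} - y = 2 \left(-142\right) - 3952 = -284 - 3952 = -4236$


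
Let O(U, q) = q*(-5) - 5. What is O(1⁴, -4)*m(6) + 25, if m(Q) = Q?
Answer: 115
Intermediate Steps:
O(U, q) = -5 - 5*q (O(U, q) = -5*q - 5 = -5 - 5*q)
O(1⁴, -4)*m(6) + 25 = (-5 - 5*(-4))*6 + 25 = (-5 + 20)*6 + 25 = 15*6 + 25 = 90 + 25 = 115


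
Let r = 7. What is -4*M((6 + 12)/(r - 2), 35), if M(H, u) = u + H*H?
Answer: -4796/25 ≈ -191.84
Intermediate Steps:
M(H, u) = u + H²
-4*M((6 + 12)/(r - 2), 35) = -4*(35 + ((6 + 12)/(7 - 2))²) = -4*(35 + (18/5)²) = -4*(35 + 324/25) = -4*1199/25 = -4796/25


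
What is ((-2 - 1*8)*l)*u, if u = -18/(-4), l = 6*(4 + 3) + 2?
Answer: -1980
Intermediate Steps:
l = 44 (l = 6*7 + 2 = 42 + 2 = 44)
u = 9/2 (u = -18*(-¼) = 9/2 ≈ 4.5000)
((-2 - 1*8)*l)*u = ((-2 - 1*8)*44)*(9/2) = ((-2 - 8)*44)*(9/2) = -10*44*(9/2) = -440*9/2 = -1980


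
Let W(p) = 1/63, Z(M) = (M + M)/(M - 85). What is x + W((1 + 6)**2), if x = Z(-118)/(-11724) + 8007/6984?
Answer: 1609885373/1385143704 ≈ 1.1623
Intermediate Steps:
Z(M) = 2*M/(-85 + M) (Z(M) = (2*M)/(-85 + M) = 2*M/(-85 + M))
W(p) = 1/63
x = 529299655/461714568 (x = (2*(-118)/(-85 - 118))/(-11724) + 8007/6984 = (2*(-118)/(-203))*(-1/11724) + 8007*(1/6984) = (2*(-118)*(-1/203))*(-1/11724) + 2669/2328 = (236/203)*(-1/11724) + 2669/2328 = -59/594993 + 2669/2328 = 529299655/461714568 ≈ 1.1464)
x + W((1 + 6)**2) = 529299655/461714568 + 1/63 = 1609885373/1385143704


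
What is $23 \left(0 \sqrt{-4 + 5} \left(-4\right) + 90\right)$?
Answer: $2070$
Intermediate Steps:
$23 \left(0 \sqrt{-4 + 5} \left(-4\right) + 90\right) = 23 \left(0 \sqrt{1} \left(-4\right) + 90\right) = 23 \left(0 \cdot 1 \left(-4\right) + 90\right) = 23 \left(0 \left(-4\right) + 90\right) = 23 \left(0 + 90\right) = 23 \cdot 90 = 2070$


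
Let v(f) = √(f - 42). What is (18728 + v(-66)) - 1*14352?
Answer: 4376 + 6*I*√3 ≈ 4376.0 + 10.392*I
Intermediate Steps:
v(f) = √(-42 + f)
(18728 + v(-66)) - 1*14352 = (18728 + √(-42 - 66)) - 1*14352 = (18728 + √(-108)) - 14352 = (18728 + 6*I*√3) - 14352 = 4376 + 6*I*√3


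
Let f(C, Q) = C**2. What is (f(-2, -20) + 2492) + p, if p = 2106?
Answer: 4602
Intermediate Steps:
(f(-2, -20) + 2492) + p = ((-2)**2 + 2492) + 2106 = (4 + 2492) + 2106 = 2496 + 2106 = 4602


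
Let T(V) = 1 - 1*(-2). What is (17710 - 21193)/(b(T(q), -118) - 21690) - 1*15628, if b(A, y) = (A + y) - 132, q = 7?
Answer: -342827953/21937 ≈ -15628.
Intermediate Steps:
T(V) = 3 (T(V) = 1 + 2 = 3)
b(A, y) = -132 + A + y
(17710 - 21193)/(b(T(q), -118) - 21690) - 1*15628 = (17710 - 21193)/((-132 + 3 - 118) - 21690) - 1*15628 = -3483/(-247 - 21690) - 15628 = -3483/(-21937) - 15628 = -3483*(-1/21937) - 15628 = 3483/21937 - 15628 = -342827953/21937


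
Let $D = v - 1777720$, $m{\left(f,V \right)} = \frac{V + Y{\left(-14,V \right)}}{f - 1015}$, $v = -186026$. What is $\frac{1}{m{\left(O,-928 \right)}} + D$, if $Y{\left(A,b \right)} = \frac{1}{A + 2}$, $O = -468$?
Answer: $- \frac{21870221406}{11137} \approx -1.9637 \cdot 10^{6}$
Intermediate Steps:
$Y{\left(A,b \right)} = \frac{1}{2 + A}$
$m{\left(f,V \right)} = \frac{- \frac{1}{12} + V}{-1015 + f}$ ($m{\left(f,V \right)} = \frac{V + \frac{1}{2 - 14}}{f - 1015} = \frac{V + \frac{1}{-12}}{-1015 + f} = \frac{V - \frac{1}{12}}{-1015 + f} = \frac{- \frac{1}{12} + V}{-1015 + f}$)
$D = -1963746$ ($D = -186026 - 1777720 = -1963746$)
$\frac{1}{m{\left(O,-928 \right)}} + D = \frac{1}{\frac{1}{-1015 - 468} \left(- \frac{1}{12} - 928\right)} - 1963746 = \frac{1}{\frac{1}{-1483} \left(- \frac{11137}{12}\right)} - 1963746 = \frac{1}{\left(- \frac{1}{1483}\right) \left(- \frac{11137}{12}\right)} - 1963746 = \frac{1}{\frac{11137}{17796}} - 1963746 = \frac{17796}{11137} - 1963746 = - \frac{21870221406}{11137}$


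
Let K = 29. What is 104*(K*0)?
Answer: 0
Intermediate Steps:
104*(K*0) = 104*(29*0) = 104*0 = 0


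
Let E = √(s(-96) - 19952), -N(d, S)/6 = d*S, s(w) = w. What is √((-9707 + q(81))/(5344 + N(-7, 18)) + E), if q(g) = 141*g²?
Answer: √(55839034 + 1488400*I*√1253)/610 ≈ 13.349 + 5.3035*I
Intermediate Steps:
N(d, S) = -6*S*d (N(d, S) = -6*d*S = -6*S*d)
E = 4*I*√1253 (E = √(-96 - 19952) = √(-20048) = 4*I*√1253 ≈ 141.59*I)
√((-9707 + q(81))/(5344 + N(-7, 18)) + E) = √((-9707 + 141*81²)/(5344 - 6*18*(-7)) + 4*I*√1253) = √((-9707 + 141*6561)/(5344 + 756) + 4*I*√1253) = √((-9707 + 925101)/6100 + 4*I*√1253) = √(915394*(1/6100) + 4*I*√1253) = √(457697/3050 + 4*I*√1253)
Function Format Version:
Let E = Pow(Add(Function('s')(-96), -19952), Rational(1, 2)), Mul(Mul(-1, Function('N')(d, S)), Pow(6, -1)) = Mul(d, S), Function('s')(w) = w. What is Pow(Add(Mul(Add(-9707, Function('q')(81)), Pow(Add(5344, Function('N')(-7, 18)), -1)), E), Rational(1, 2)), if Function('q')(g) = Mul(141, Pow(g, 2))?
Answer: Mul(Rational(1, 610), Pow(Add(55839034, Mul(1488400, I, Pow(1253, Rational(1, 2)))), Rational(1, 2))) ≈ Add(13.349, Mul(5.3035, I))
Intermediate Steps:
Function('N')(d, S) = Mul(-6, S, d) (Function('N')(d, S) = Mul(-6, Mul(d, S)) = Mul(-6, Mul(S, d)) = Mul(-6, S, d))
E = Mul(4, I, Pow(1253, Rational(1, 2))) (E = Pow(Add(-96, -19952), Rational(1, 2)) = Pow(-20048, Rational(1, 2)) = Mul(4, I, Pow(1253, Rational(1, 2))) ≈ Mul(141.59, I))
Pow(Add(Mul(Add(-9707, Function('q')(81)), Pow(Add(5344, Function('N')(-7, 18)), -1)), E), Rational(1, 2)) = Pow(Add(Mul(Add(-9707, Mul(141, Pow(81, 2))), Pow(Add(5344, Mul(-6, 18, -7)), -1)), Mul(4, I, Pow(1253, Rational(1, 2)))), Rational(1, 2)) = Pow(Add(Mul(Add(-9707, Mul(141, 6561)), Pow(Add(5344, 756), -1)), Mul(4, I, Pow(1253, Rational(1, 2)))), Rational(1, 2)) = Pow(Add(Mul(Add(-9707, 925101), Pow(6100, -1)), Mul(4, I, Pow(1253, Rational(1, 2)))), Rational(1, 2)) = Pow(Add(Mul(915394, Rational(1, 6100)), Mul(4, I, Pow(1253, Rational(1, 2)))), Rational(1, 2)) = Pow(Add(Rational(457697, 3050), Mul(4, I, Pow(1253, Rational(1, 2)))), Rational(1, 2))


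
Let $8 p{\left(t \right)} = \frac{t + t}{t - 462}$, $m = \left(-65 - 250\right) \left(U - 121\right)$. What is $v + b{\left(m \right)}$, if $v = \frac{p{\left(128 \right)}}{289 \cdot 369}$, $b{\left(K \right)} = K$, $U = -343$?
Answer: $\frac{2602970309504}{17809047} \approx 1.4616 \cdot 10^{5}$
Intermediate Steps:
$m = 146160$ ($m = \left(-65 - 250\right) \left(-343 - 121\right) = \left(-315\right) \left(-464\right) = 146160$)
$p{\left(t \right)} = \frac{t}{4 \left(-462 + t\right)}$ ($p{\left(t \right)} = \frac{\left(t + t\right) \frac{1}{t - 462}}{8} = \frac{2 t \frac{1}{-462 + t}}{8} = \frac{t}{4 \left(-462 + t\right)}$)
$v = - \frac{16}{17809047}$ ($v = \frac{\frac{1}{4} \cdot 128 \frac{1}{-462 + 128}}{289 \cdot 369} = \frac{\frac{1}{4} \cdot 128 \frac{1}{-334}}{106641} = \frac{1}{4} \cdot 128 \left(- \frac{1}{334}\right) \frac{1}{106641} = \left(- \frac{16}{167}\right) \frac{1}{106641} = - \frac{16}{17809047} \approx -8.9842 \cdot 10^{-7}$)
$v + b{\left(m \right)} = - \frac{16}{17809047} + 146160 = \frac{2602970309504}{17809047}$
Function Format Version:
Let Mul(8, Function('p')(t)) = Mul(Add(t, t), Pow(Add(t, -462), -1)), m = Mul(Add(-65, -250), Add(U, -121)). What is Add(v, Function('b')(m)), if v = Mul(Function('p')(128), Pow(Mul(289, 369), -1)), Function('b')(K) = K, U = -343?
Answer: Rational(2602970309504, 17809047) ≈ 1.4616e+5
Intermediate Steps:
m = 146160 (m = Mul(Add(-65, -250), Add(-343, -121)) = Mul(-315, -464) = 146160)
Function('p')(t) = Mul(Rational(1, 4), t, Pow(Add(-462, t), -1)) (Function('p')(t) = Mul(Rational(1, 8), Mul(Add(t, t), Pow(Add(t, -462), -1))) = Mul(Rational(1, 8), Mul(Mul(2, t), Pow(Add(-462, t), -1))) = Mul(Rational(1, 8), Mul(2, t, Pow(Add(-462, t), -1))) = Mul(Rational(1, 4), t, Pow(Add(-462, t), -1)))
v = Rational(-16, 17809047) (v = Mul(Mul(Rational(1, 4), 128, Pow(Add(-462, 128), -1)), Pow(Mul(289, 369), -1)) = Mul(Mul(Rational(1, 4), 128, Pow(-334, -1)), Pow(106641, -1)) = Mul(Mul(Rational(1, 4), 128, Rational(-1, 334)), Rational(1, 106641)) = Mul(Rational(-16, 167), Rational(1, 106641)) = Rational(-16, 17809047) ≈ -8.9842e-7)
Add(v, Function('b')(m)) = Add(Rational(-16, 17809047), 146160) = Rational(2602970309504, 17809047)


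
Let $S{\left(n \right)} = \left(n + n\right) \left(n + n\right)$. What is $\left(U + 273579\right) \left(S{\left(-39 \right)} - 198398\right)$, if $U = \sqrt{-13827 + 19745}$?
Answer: $-52613071806 - 192314 \sqrt{5918} \approx -5.2628 \cdot 10^{10}$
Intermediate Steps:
$S{\left(n \right)} = 4 n^{2}$ ($S{\left(n \right)} = 2 n 2 n = 4 n^{2}$)
$U = \sqrt{5918} \approx 76.929$
$\left(U + 273579\right) \left(S{\left(-39 \right)} - 198398\right) = \left(\sqrt{5918} + 273579\right) \left(4 \left(-39\right)^{2} - 198398\right) = \left(273579 + \sqrt{5918}\right) \left(4 \cdot 1521 - 198398\right) = \left(273579 + \sqrt{5918}\right) \left(6084 - 198398\right) = \left(273579 + \sqrt{5918}\right) \left(-192314\right) = -52613071806 - 192314 \sqrt{5918}$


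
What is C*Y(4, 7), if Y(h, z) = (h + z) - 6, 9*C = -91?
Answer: -455/9 ≈ -50.556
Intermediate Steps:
C = -91/9 (C = (⅑)*(-91) = -91/9 ≈ -10.111)
Y(h, z) = -6 + h + z
C*Y(4, 7) = -91*(-6 + 4 + 7)/9 = -91/9*5 = -455/9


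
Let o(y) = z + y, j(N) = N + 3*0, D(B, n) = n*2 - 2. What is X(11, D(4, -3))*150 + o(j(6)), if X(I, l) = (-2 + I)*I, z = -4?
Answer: 14852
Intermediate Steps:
D(B, n) = -2 + 2*n (D(B, n) = 2*n - 2 = -2 + 2*n)
X(I, l) = I*(-2 + I)
j(N) = N (j(N) = N + 0 = N)
o(y) = -4 + y
X(11, D(4, -3))*150 + o(j(6)) = (11*(-2 + 11))*150 + (-4 + 6) = (11*9)*150 + 2 = 99*150 + 2 = 14850 + 2 = 14852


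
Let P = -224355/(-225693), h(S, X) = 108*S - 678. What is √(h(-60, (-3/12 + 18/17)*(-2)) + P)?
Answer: I*√4500725611967/25077 ≈ 84.599*I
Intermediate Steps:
h(S, X) = -678 + 108*S
P = 74785/75231 (P = -224355*(-1/225693) = 74785/75231 ≈ 0.99407)
√(h(-60, (-3/12 + 18/17)*(-2)) + P) = √((-678 + 108*(-60)) + 74785/75231) = √((-678 - 6480) + 74785/75231) = √(-7158 + 74785/75231) = √(-538428713/75231) = I*√4500725611967/25077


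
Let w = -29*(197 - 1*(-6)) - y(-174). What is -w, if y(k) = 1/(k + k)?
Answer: 2048675/348 ≈ 5887.0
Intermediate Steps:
y(k) = 1/(2*k)
w = -2048675/348 (w = -29*(197 - 1*(-6)) - 1/(2*(-174)) = -29*(197 + 6) - (-1)/(2*174) = -29*203 - 1*(-1/348) = -5887 + 1/348 = -2048675/348 ≈ -5887.0)
-w = -1*(-2048675/348) = 2048675/348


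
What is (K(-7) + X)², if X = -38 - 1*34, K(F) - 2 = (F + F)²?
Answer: 15876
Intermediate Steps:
K(F) = 2 + 4*F² (K(F) = 2 + (F + F)² = 2 + (2*F)² = 2 + 4*F²)
X = -72 (X = -38 - 34 = -72)
(K(-7) + X)² = ((2 + 4*(-7)²) - 72)² = ((2 + 4*49) - 72)² = ((2 + 196) - 72)² = (198 - 72)² = 126² = 15876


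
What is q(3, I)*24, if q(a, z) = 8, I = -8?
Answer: 192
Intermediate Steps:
q(3, I)*24 = 8*24 = 192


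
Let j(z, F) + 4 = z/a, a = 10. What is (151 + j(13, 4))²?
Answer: 2199289/100 ≈ 21993.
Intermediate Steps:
j(z, F) = -4 + z/10
(151 + j(13, 4))² = (151 + (-4 + (⅒)*13))² = (151 + (-4 + 13/10))² = (151 - 27/10)² = (1483/10)² = 2199289/100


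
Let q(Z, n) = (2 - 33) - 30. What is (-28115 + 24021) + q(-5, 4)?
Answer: -4155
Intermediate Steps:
q(Z, n) = -61 (q(Z, n) = -31 - 30 = -61)
(-28115 + 24021) + q(-5, 4) = (-28115 + 24021) - 61 = -4094 - 61 = -4155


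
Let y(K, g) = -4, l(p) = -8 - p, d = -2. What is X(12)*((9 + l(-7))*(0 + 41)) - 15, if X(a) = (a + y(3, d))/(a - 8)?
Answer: 641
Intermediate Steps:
X(a) = (-4 + a)/(-8 + a) (X(a) = (a - 4)/(a - 8) = (-4 + a)/(-8 + a))
X(12)*((9 + l(-7))*(0 + 41)) - 15 = ((-4 + 12)/(-8 + 12))*((9 + (-8 - 1*(-7)))*(0 + 41)) - 15 = (8/4)*((9 + (-8 + 7))*41) - 15 = ((¼)*8)*((9 - 1)*41) - 15 = 2*(8*41) - 15 = 2*328 - 15 = 656 - 15 = 641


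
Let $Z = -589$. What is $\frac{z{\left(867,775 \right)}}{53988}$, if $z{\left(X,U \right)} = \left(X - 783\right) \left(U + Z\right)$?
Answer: $\frac{1302}{4499} \approx 0.2894$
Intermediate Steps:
$z{\left(X,U \right)} = \left(-783 + X\right) \left(-589 + U\right)$ ($z{\left(X,U \right)} = \left(X - 783\right) \left(U - 589\right) = \left(-783 + X\right) \left(-589 + U\right)$)
$\frac{z{\left(867,775 \right)}}{53988} = \frac{461187 - 606825 - 510663 + 775 \cdot 867}{53988} = \left(461187 - 606825 - 510663 + 671925\right) \frac{1}{53988} = 15624 \cdot \frac{1}{53988} = \frac{1302}{4499}$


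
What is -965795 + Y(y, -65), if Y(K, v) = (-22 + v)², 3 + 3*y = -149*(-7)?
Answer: -958226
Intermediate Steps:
y = 1040/3 (y = -1 + (-149*(-7))/3 = -1 + (⅓)*1043 = -1 + 1043/3 = 1040/3 ≈ 346.67)
-965795 + Y(y, -65) = -965795 + (-22 - 65)² = -965795 + (-87)² = -965795 + 7569 = -958226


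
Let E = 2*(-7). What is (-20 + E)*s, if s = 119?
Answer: -4046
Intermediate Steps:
E = -14
(-20 + E)*s = (-20 - 14)*119 = -34*119 = -4046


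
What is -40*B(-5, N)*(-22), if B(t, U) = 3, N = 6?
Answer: 2640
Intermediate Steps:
-40*B(-5, N)*(-22) = -40*3*(-22) = -120*(-22) = 2640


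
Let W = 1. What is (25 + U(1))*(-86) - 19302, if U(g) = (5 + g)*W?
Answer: -21968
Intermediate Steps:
U(g) = 5 + g (U(g) = (5 + g)*1 = 5 + g)
(25 + U(1))*(-86) - 19302 = (25 + (5 + 1))*(-86) - 19302 = (25 + 6)*(-86) - 19302 = 31*(-86) - 19302 = -2666 - 19302 = -21968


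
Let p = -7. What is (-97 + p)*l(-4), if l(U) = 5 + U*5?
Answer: 1560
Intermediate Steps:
l(U) = 5 + 5*U
(-97 + p)*l(-4) = (-97 - 7)*(5 + 5*(-4)) = -104*(5 - 20) = -104*(-15) = 1560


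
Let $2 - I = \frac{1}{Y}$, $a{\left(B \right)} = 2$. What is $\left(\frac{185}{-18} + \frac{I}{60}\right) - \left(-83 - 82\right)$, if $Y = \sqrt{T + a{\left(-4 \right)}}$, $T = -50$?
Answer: $\frac{6964}{45} + \frac{i \sqrt{3}}{720} \approx 154.76 + 0.0024056 i$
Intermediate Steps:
$Y = 4 i \sqrt{3}$ ($Y = \sqrt{-50 + 2} = \sqrt{-48} = 4 i \sqrt{3} \approx 6.9282 i$)
$I = 2 + \frac{i \sqrt{3}}{12}$ ($I = 2 - \frac{1}{4 i \sqrt{3}} = 2 - - \frac{i \sqrt{3}}{12} = 2 + \frac{i \sqrt{3}}{12} \approx 2.0 + 0.14434 i$)
$\left(\frac{185}{-18} + \frac{I}{60}\right) - \left(-83 - 82\right) = \left(\frac{185}{-18} + \frac{2 + \frac{i \sqrt{3}}{12}}{60}\right) - \left(-83 - 82\right) = \left(185 \left(- \frac{1}{18}\right) + \left(2 + \frac{i \sqrt{3}}{12}\right) \frac{1}{60}\right) - -165 = \left(- \frac{185}{18} + \left(\frac{1}{30} + \frac{i \sqrt{3}}{720}\right)\right) + 165 = \left(- \frac{461}{45} + \frac{i \sqrt{3}}{720}\right) + 165 = \frac{6964}{45} + \frac{i \sqrt{3}}{720}$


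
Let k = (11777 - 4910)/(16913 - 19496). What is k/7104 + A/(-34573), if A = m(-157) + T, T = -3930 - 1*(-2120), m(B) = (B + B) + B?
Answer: 660604727/10069870272 ≈ 0.065602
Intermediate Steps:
m(B) = 3*B (m(B) = 2*B + B = 3*B)
T = -1810 (T = -3930 + 2120 = -1810)
k = -109/41 (k = 6867/(-2583) = 6867*(-1/2583) = -109/41 ≈ -2.6585)
A = -2281 (A = 3*(-157) - 1810 = -471 - 1810 = -2281)
k/7104 + A/(-34573) = -109/41/7104 - 2281/(-34573) = -109/41*1/7104 - 2281*(-1/34573) = -109/291264 + 2281/34573 = 660604727/10069870272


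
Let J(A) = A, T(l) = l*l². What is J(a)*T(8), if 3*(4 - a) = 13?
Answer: -512/3 ≈ -170.67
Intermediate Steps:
T(l) = l³
a = -⅓ (a = 4 - ⅓*13 = 4 - 13/3 = -⅓ ≈ -0.33333)
J(a)*T(8) = -⅓*8³ = -⅓*512 = -512/3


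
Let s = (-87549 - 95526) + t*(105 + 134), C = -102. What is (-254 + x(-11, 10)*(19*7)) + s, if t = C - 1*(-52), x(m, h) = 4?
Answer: -194747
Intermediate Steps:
t = -50 (t = -102 - 1*(-52) = -102 + 52 = -50)
s = -195025 (s = (-87549 - 95526) - 50*(105 + 134) = -183075 - 50*239 = -183075 - 11950 = -195025)
(-254 + x(-11, 10)*(19*7)) + s = (-254 + 4*(19*7)) - 195025 = (-254 + 4*133) - 195025 = (-254 + 532) - 195025 = 278 - 195025 = -194747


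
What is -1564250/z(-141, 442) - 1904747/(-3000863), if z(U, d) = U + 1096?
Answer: -938456182873/573164833 ≈ -1637.3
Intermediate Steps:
z(U, d) = 1096 + U
-1564250/z(-141, 442) - 1904747/(-3000863) = -1564250/(1096 - 141) - 1904747/(-3000863) = -1564250/955 - 1904747*(-1/3000863) = -1564250*1/955 + 1904747/3000863 = -312850/191 + 1904747/3000863 = -938456182873/573164833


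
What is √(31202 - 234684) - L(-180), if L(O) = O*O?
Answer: -32400 + I*√203482 ≈ -32400.0 + 451.09*I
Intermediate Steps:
L(O) = O²
√(31202 - 234684) - L(-180) = √(31202 - 234684) - 1*(-180)² = √(-203482) - 1*32400 = I*√203482 - 32400 = -32400 + I*√203482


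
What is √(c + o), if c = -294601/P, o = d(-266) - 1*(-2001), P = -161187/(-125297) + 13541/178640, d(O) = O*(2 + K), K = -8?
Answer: I*√1634018709123807015530467/2771917487 ≈ 461.16*I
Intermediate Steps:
d(O) = -6*O (d(O) = O*(2 - 8) = O*(-6) = -6*O)
P = 2771917487/2034823280 (P = -161187*(-1/125297) + 13541*(1/178640) = 161187/125297 + 1231/16240 = 2771917487/2034823280 ≈ 1.3622)
o = 3597 (o = -6*(-266) - 1*(-2001) = 1596 + 2001 = 3597)
c = -599460973111280/2771917487 (c = -294601/2771917487/2034823280 = -294601*2034823280/2771917487 = -599460973111280/2771917487 ≈ -2.1626e+5)
√(c + o) = √(-599460973111280/2771917487 + 3597) = √(-589490385910541/2771917487) = I*√1634018709123807015530467/2771917487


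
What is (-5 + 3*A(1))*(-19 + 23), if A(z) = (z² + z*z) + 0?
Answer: 4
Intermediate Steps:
A(z) = 2*z² (A(z) = (z² + z²) + 0 = 2*z² + 0 = 2*z²)
(-5 + 3*A(1))*(-19 + 23) = (-5 + 3*(2*1²))*(-19 + 23) = (-5 + 3*(2*1))*4 = (-5 + 3*2)*4 = (-5 + 6)*4 = 1*4 = 4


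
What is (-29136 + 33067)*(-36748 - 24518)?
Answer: -240836646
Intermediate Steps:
(-29136 + 33067)*(-36748 - 24518) = 3931*(-61266) = -240836646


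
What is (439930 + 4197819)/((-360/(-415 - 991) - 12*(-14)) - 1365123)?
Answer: -3260337547/959563185 ≈ -3.3977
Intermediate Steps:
(439930 + 4197819)/((-360/(-415 - 991) - 12*(-14)) - 1365123) = 4637749/((-360/(-1406) + 168) - 1365123) = 4637749/((-360*(-1/1406) + 168) - 1365123) = 4637749/((180/703 + 168) - 1365123) = 4637749/(118284/703 - 1365123) = 4637749/(-959563185/703) = 4637749*(-703/959563185) = -3260337547/959563185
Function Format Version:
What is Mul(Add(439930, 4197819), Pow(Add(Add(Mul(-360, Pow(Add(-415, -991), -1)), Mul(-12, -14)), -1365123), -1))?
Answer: Rational(-3260337547, 959563185) ≈ -3.3977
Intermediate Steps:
Mul(Add(439930, 4197819), Pow(Add(Add(Mul(-360, Pow(Add(-415, -991), -1)), Mul(-12, -14)), -1365123), -1)) = Mul(4637749, Pow(Add(Add(Mul(-360, Pow(-1406, -1)), 168), -1365123), -1)) = Mul(4637749, Pow(Add(Add(Mul(-360, Rational(-1, 1406)), 168), -1365123), -1)) = Mul(4637749, Pow(Add(Add(Rational(180, 703), 168), -1365123), -1)) = Mul(4637749, Pow(Add(Rational(118284, 703), -1365123), -1)) = Mul(4637749, Pow(Rational(-959563185, 703), -1)) = Mul(4637749, Rational(-703, 959563185)) = Rational(-3260337547, 959563185)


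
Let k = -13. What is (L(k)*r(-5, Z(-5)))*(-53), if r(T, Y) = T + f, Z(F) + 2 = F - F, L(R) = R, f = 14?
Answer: 6201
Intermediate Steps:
Z(F) = -2 (Z(F) = -2 + (F - F) = -2 + 0 = -2)
r(T, Y) = 14 + T (r(T, Y) = T + 14 = 14 + T)
(L(k)*r(-5, Z(-5)))*(-53) = -13*(14 - 5)*(-53) = -13*9*(-53) = -117*(-53) = 6201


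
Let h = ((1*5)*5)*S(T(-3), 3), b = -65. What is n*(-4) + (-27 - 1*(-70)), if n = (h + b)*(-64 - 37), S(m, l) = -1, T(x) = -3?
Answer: -36317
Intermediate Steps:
h = -25 (h = ((1*5)*5)*(-1) = (5*5)*(-1) = 25*(-1) = -25)
n = 9090 (n = (-25 - 65)*(-64 - 37) = -90*(-101) = 9090)
n*(-4) + (-27 - 1*(-70)) = 9090*(-4) + (-27 - 1*(-70)) = -36360 + (-27 + 70) = -36360 + 43 = -36317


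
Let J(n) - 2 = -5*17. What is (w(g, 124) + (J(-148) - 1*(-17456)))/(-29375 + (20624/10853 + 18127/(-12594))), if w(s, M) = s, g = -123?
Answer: -94311050580/160599631097 ≈ -0.58724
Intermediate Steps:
J(n) = -83 (J(n) = 2 - 5*17 = 2 - 85 = -83)
(w(g, 124) + (J(-148) - 1*(-17456)))/(-29375 + (20624/10853 + 18127/(-12594))) = (-123 + (-83 - 1*(-17456)))/(-29375 + (20624/10853 + 18127/(-12594))) = (-123 + (-83 + 17456))/(-29375 + (20624*(1/10853) + 18127*(-1/12594))) = (-123 + 17373)/(-29375 + (20624/10853 - 18127/12594)) = 17250/(-29375 + 63006325/136682682) = 17250/(-4014990777425/136682682) = 17250*(-136682682/4014990777425) = -94311050580/160599631097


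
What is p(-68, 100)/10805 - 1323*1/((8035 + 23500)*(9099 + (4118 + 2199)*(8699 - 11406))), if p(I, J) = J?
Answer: 1539901310429/166386292461100 ≈ 0.0092550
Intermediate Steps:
p(-68, 100)/10805 - 1323*1/((8035 + 23500)*(9099 + (4118 + 2199)*(8699 - 11406))) = 100/10805 - 1323*1/((8035 + 23500)*(9099 + (4118 + 2199)*(8699 - 11406))) = 100*(1/10805) - 1323*1/(31535*(9099 + 6317*(-2707))) = 20/2161 - 1323*1/(31535*(9099 - 17100119)) = 20/2161 - 1323/(31535*(-17091020)) = 20/2161 - 1323/(-538965315700) = 20/2161 - 1323*(-1/538965315700) = 20/2161 + 189/76995045100 = 1539901310429/166386292461100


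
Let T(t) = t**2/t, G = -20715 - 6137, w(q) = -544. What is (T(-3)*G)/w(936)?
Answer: -20139/136 ≈ -148.08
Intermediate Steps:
G = -26852
T(t) = t
(T(-3)*G)/w(936) = -3*(-26852)/(-544) = 80556*(-1/544) = -20139/136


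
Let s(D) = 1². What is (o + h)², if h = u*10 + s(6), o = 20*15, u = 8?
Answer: 145161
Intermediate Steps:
s(D) = 1
o = 300
h = 81 (h = 8*10 + 1 = 80 + 1 = 81)
(o + h)² = (300 + 81)² = 381² = 145161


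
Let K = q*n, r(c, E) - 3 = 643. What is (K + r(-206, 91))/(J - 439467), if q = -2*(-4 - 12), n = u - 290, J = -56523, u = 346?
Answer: -1219/247995 ≈ -0.0049154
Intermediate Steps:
n = 56 (n = 346 - 290 = 56)
q = 32 (q = -2*(-16) = 32)
r(c, E) = 646 (r(c, E) = 3 + 643 = 646)
K = 1792 (K = 32*56 = 1792)
(K + r(-206, 91))/(J - 439467) = (1792 + 646)/(-56523 - 439467) = 2438/(-495990) = 2438*(-1/495990) = -1219/247995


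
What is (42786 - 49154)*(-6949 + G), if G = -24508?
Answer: 200318176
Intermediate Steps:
(42786 - 49154)*(-6949 + G) = (42786 - 49154)*(-6949 - 24508) = -6368*(-31457) = 200318176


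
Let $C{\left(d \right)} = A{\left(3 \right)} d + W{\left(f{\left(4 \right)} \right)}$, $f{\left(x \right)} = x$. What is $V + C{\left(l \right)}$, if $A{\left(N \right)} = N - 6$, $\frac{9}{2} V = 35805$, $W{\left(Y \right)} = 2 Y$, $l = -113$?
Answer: $\frac{24911}{3} \approx 8303.7$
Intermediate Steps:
$V = \frac{23870}{3}$ ($V = \frac{2}{9} \cdot 35805 = \frac{23870}{3} \approx 7956.7$)
$A{\left(N \right)} = -6 + N$
$C{\left(d \right)} = 8 - 3 d$ ($C{\left(d \right)} = \left(-6 + 3\right) d + 2 \cdot 4 = - 3 d + 8 = 8 - 3 d$)
$V + C{\left(l \right)} = \frac{23870}{3} + \left(8 - -339\right) = \frac{23870}{3} + \left(8 + 339\right) = \frac{23870}{3} + 347 = \frac{24911}{3}$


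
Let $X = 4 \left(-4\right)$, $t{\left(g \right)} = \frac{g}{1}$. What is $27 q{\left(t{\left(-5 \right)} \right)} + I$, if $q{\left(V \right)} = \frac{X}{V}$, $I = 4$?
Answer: $\frac{452}{5} \approx 90.4$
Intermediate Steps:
$t{\left(g \right)} = g$ ($t{\left(g \right)} = g 1 = g$)
$X = -16$
$q{\left(V \right)} = - \frac{16}{V}$
$27 q{\left(t{\left(-5 \right)} \right)} + I = 27 \left(- \frac{16}{-5}\right) + 4 = 27 \left(\left(-16\right) \left(- \frac{1}{5}\right)\right) + 4 = 27 \cdot \frac{16}{5} + 4 = \frac{432}{5} + 4 = \frac{452}{5}$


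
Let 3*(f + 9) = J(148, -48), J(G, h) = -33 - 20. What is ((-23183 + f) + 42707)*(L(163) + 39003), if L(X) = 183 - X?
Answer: 2282533316/3 ≈ 7.6084e+8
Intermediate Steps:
J(G, h) = -53
f = -80/3 (f = -9 + (⅓)*(-53) = -9 - 53/3 = -80/3 ≈ -26.667)
((-23183 + f) + 42707)*(L(163) + 39003) = ((-23183 - 80/3) + 42707)*((183 - 1*163) + 39003) = (-69629/3 + 42707)*((183 - 163) + 39003) = 58492*(20 + 39003)/3 = (58492/3)*39023 = 2282533316/3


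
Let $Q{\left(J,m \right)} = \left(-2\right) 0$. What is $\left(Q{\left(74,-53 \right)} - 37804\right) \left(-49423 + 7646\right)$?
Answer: $1579337708$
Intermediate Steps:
$Q{\left(J,m \right)} = 0$
$\left(Q{\left(74,-53 \right)} - 37804\right) \left(-49423 + 7646\right) = \left(0 - 37804\right) \left(-49423 + 7646\right) = \left(-37804\right) \left(-41777\right) = 1579337708$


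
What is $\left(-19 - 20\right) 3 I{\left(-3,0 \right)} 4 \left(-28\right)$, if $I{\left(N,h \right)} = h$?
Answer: $0$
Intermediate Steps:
$\left(-19 - 20\right) 3 I{\left(-3,0 \right)} 4 \left(-28\right) = \left(-19 - 20\right) 3 \cdot 0 \cdot 4 \left(-28\right) = \left(-19 - 20\right) 0 \cdot 4 \left(-28\right) = \left(-39\right) 0 \left(-28\right) = 0 \left(-28\right) = 0$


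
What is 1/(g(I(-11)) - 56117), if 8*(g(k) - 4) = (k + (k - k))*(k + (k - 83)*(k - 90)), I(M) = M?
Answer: -8/553217 ≈ -1.4461e-5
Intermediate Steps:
g(k) = 4 + k*(k + (-90 + k)*(-83 + k))/8 (g(k) = 4 + ((k + (k - k))*(k + (k - 83)*(k - 90)))/8 = 4 + ((k + 0)*(k + (-83 + k)*(-90 + k)))/8 = 4 + (k*(k + (-90 + k)*(-83 + k)))/8 = 4 + k*(k + (-90 + k)*(-83 + k))/8)
1/(g(I(-11)) - 56117) = 1/((4 - 43/2*(-11)**2 + (1/8)*(-11)**3 + (3735/4)*(-11)) - 56117) = 1/((4 - 43/2*121 + (1/8)*(-1331) - 41085/4) - 56117) = 1/((4 - 5203/2 - 1331/8 - 41085/4) - 56117) = 1/(-104281/8 - 56117) = 1/(-553217/8) = -8/553217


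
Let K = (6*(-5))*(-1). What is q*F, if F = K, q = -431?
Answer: -12930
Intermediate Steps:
K = 30 (K = -30*(-1) = 30)
F = 30
q*F = -431*30 = -12930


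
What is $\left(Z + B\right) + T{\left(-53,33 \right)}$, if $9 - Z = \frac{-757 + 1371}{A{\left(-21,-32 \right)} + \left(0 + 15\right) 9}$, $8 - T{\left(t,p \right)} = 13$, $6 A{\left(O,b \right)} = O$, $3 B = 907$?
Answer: $\frac{238013}{789} \approx 301.66$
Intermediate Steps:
$B = \frac{907}{3}$ ($B = \frac{1}{3} \cdot 907 = \frac{907}{3} \approx 302.33$)
$A{\left(O,b \right)} = \frac{O}{6}$
$T{\left(t,p \right)} = -5$ ($T{\left(t,p \right)} = 8 - 13 = -5$)
$Z = \frac{1139}{263}$ ($Z = 9 - \frac{-757 + 1371}{\frac{1}{6} \left(-21\right) + \left(0 + 15\right) 9} = 9 - \frac{614}{- \frac{7}{2} + 15 \cdot 9} = 9 - \frac{614}{- \frac{7}{2} + 135} = 9 - \frac{614}{\frac{263}{2}} = 9 - 614 \cdot \frac{2}{263} = 9 - \frac{1228}{263} = \frac{1139}{263} \approx 4.3308$)
$\left(Z + B\right) + T{\left(-53,33 \right)} = \left(\frac{1139}{263} + \frac{907}{3}\right) - 5 = \frac{241958}{789} - 5 = \frac{238013}{789}$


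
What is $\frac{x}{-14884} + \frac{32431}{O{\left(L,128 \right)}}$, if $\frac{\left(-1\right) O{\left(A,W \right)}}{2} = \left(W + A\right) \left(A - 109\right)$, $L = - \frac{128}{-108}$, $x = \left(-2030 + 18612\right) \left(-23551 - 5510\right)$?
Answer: $\frac{59671631369367}{1842996416} \approx 32378.0$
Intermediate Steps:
$x = -481889502$ ($x = 16582 \left(-29061\right) = -481889502$)
$L = \frac{32}{27}$ ($L = \left(-128\right) \left(- \frac{1}{108}\right) = \frac{32}{27} \approx 1.1852$)
$O{\left(A,W \right)} = - 2 \left(-109 + A\right) \left(A + W\right)$ ($O{\left(A,W \right)} = - 2 \left(W + A\right) \left(A - 109\right) = - 2 \left(A + W\right) \left(-109 + A\right) = - 2 \left(-109 + A\right) \left(A + W\right)$)
$\frac{x}{-14884} + \frac{32431}{O{\left(L,128 \right)}} = - \frac{481889502}{-14884} + \frac{32431}{- 2 \left(\frac{32}{27}\right)^{2} + 218 \cdot \frac{32}{27} + 218 \cdot 128 - \frac{64}{27} \cdot 128} = \left(-481889502\right) \left(- \frac{1}{14884}\right) + \frac{32431}{\left(-2\right) \frac{1024}{729} + \frac{6976}{27} + 27904 - \frac{8192}{27}} = \frac{240944751}{7442} + \frac{32431}{- \frac{2048}{729} + \frac{6976}{27} + 27904 - \frac{8192}{27}} = \frac{240944751}{7442} + \frac{32431}{\frac{20307136}{729}} = \frac{240944751}{7442} + 32431 \cdot \frac{729}{20307136} = \frac{240944751}{7442} + \frac{576639}{495296} = \frac{59671631369367}{1842996416}$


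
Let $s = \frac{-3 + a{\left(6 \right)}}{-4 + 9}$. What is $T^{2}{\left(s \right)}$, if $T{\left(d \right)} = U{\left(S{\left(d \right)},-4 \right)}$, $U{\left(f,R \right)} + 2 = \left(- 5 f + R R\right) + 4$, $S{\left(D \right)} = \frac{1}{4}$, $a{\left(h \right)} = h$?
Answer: $\frac{4489}{16} \approx 280.56$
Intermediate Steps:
$S{\left(D \right)} = \frac{1}{4}$
$s = \frac{3}{5}$ ($s = \frac{-3 + 6}{-4 + 9} = \frac{3}{5} \approx 0.6$)
$U{\left(f,R \right)} = 2 + R^{2} - 5 f$ ($U{\left(f,R \right)} = -2 + \left(\left(- 5 f + R R\right) + 4\right) = -2 + \left(\left(- 5 f + R^{2}\right) + 4\right) = -2 + \left(\left(R^{2} - 5 f\right) + 4\right) = -2 + \left(4 + R^{2} - 5 f\right) = 2 + R^{2} - 5 f$)
$T{\left(d \right)} = \frac{67}{4}$ ($T{\left(d \right)} = 2 + \left(-4\right)^{2} - \frac{5}{4} = 2 + 16 - \frac{5}{4} = \frac{67}{4}$)
$T^{2}{\left(s \right)} = \left(\frac{67}{4}\right)^{2} = \frac{4489}{16}$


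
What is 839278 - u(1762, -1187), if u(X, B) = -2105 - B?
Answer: 840196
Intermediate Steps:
839278 - u(1762, -1187) = 839278 - (-2105 - 1*(-1187)) = 839278 - (-2105 + 1187) = 839278 - 1*(-918) = 839278 + 918 = 840196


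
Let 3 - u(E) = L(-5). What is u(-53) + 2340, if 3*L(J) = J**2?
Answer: 7004/3 ≈ 2334.7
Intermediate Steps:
L(J) = J**2/3
u(E) = -16/3 (u(E) = 3 - (-5)**2/3 = 3 - 25/3 = -16/3)
u(-53) + 2340 = -16/3 + 2340 = 7004/3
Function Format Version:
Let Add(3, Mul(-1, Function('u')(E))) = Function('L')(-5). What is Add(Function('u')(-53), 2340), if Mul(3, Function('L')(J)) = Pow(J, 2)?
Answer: Rational(7004, 3) ≈ 2334.7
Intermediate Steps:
Function('L')(J) = Mul(Rational(1, 3), Pow(J, 2))
Function('u')(E) = Rational(-16, 3) (Function('u')(E) = Add(3, Mul(-1, Mul(Rational(1, 3), Pow(-5, 2)))) = Add(3, Mul(-1, Mul(Rational(1, 3), 25))) = Add(3, Mul(-1, Rational(25, 3))) = Add(3, Rational(-25, 3)) = Rational(-16, 3))
Add(Function('u')(-53), 2340) = Add(Rational(-16, 3), 2340) = Rational(7004, 3)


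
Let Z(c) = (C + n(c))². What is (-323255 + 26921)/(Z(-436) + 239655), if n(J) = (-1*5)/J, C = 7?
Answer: -18777302688/15188934043 ≈ -1.2362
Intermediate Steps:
n(J) = -5/J
Z(c) = (7 - 5/c)²
(-323255 + 26921)/(Z(-436) + 239655) = (-323255 + 26921)/((-5 + 7*(-436))²/(-436)² + 239655) = -296334/((-5 - 3052)²/190096 + 239655) = -296334/((1/190096)*(-3057)² + 239655) = -296334/((1/190096)*9345249 + 239655) = -296334/(9345249/190096 + 239655) = -296334/45566802129/190096 = -296334*190096/45566802129 = -18777302688/15188934043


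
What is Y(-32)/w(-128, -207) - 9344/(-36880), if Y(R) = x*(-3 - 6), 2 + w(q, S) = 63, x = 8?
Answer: -130336/140605 ≈ -0.92697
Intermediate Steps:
w(q, S) = 61 (w(q, S) = -2 + 63 = 61)
Y(R) = -72 (Y(R) = 8*(-3 - 6) = 8*(-9) = -72)
Y(-32)/w(-128, -207) - 9344/(-36880) = -72/61 - 9344/(-36880) = -72*1/61 - 9344*(-1/36880) = -72/61 + 584/2305 = -130336/140605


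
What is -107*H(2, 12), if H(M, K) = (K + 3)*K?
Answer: -19260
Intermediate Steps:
H(M, K) = K*(3 + K) (H(M, K) = (3 + K)*K = K*(3 + K))
-107*H(2, 12) = -1284*(3 + 12) = -1284*15 = -107*180 = -19260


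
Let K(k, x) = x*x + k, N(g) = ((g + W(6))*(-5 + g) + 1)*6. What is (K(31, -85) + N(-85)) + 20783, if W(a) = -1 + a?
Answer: 71245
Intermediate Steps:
N(g) = 6 + 6*(-5 + g)*(5 + g) (N(g) = ((g + (-1 + 6))*(-5 + g) + 1)*6 = ((g + 5)*(-5 + g) + 1)*6 = ((5 + g)*(-5 + g) + 1)*6 = ((-5 + g)*(5 + g) + 1)*6 = (1 + (-5 + g)*(5 + g))*6 = 6 + 6*(-5 + g)*(5 + g))
K(k, x) = k + x**2 (K(k, x) = x**2 + k = k + x**2)
(K(31, -85) + N(-85)) + 20783 = ((31 + (-85)**2) + (-144 + 6*(-85)**2)) + 20783 = ((31 + 7225) + (-144 + 6*7225)) + 20783 = (7256 + (-144 + 43350)) + 20783 = (7256 + 43206) + 20783 = 50462 + 20783 = 71245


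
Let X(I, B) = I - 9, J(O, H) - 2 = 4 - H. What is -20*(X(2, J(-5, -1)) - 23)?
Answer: 600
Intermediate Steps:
J(O, H) = 6 - H (J(O, H) = 2 + (4 - H) = 6 - H)
X(I, B) = -9 + I
-20*(X(2, J(-5, -1)) - 23) = -20*((-9 + 2) - 23) = -20*(-7 - 23) = -20*(-30) = 600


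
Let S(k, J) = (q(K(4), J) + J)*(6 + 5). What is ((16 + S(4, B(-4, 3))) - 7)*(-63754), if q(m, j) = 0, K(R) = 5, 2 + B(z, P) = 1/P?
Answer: 1785112/3 ≈ 5.9504e+5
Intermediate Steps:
B(z, P) = -2 + 1/P
S(k, J) = 11*J (S(k, J) = (0 + J)*(6 + 5) = J*11 = 11*J)
((16 + S(4, B(-4, 3))) - 7)*(-63754) = ((16 + 11*(-2 + 1/3)) - 7)*(-63754) = ((16 + 11*(-5/3)) - 7)*(-63754) = ((16 - 55/3) - 7)*(-63754) = (-7/3 - 7)*(-63754) = -28/3*(-63754) = 1785112/3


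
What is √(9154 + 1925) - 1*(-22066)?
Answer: 22066 + 3*√1231 ≈ 22171.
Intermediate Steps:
√(9154 + 1925) - 1*(-22066) = √11079 + 22066 = 3*√1231 + 22066 = 22066 + 3*√1231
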